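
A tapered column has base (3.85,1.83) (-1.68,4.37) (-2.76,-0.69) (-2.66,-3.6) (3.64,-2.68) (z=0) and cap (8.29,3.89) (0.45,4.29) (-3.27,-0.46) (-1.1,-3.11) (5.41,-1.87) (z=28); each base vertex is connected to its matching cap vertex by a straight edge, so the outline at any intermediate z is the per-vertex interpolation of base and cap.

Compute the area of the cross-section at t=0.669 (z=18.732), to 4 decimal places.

Cross-section at t=0.669: each vertex is (1-t)·p0[i] + t·p1[i].
  v1: (1-0.669)·(3.85,1.83) + 0.669·(8.29,3.89) = (6.8204,3.2081)
  v2: (1-0.669)·(-1.68,4.37) + 0.669·(0.45,4.29) = (-0.2550,4.3165)
  v3: (1-0.669)·(-2.76,-0.69) + 0.669·(-3.27,-0.46) = (-3.1012,-0.5361)
  v4: (1-0.669)·(-2.66,-3.6) + 0.669·(-1.1,-3.11) = (-1.6164,-3.2722)
  v5: (1-0.669)·(3.64,-2.68) + 0.669·(5.41,-1.87) = (4.8241,-2.1381)
Shoelace sum Σ(x_i·y_{i+1} − x_{i+1}·y_i):
  i=1: 6.8204·4.3165 − -0.2550·3.2081 = +30.2581 (running +30.2581)
  i=2: -0.2550·-0.5361 − -3.1012·4.3165 = +13.5230 (running +43.7811)
  i=3: -3.1012·-3.2722 − -1.6164·-0.5361 = +9.2811 (running +53.0622)
  i=4: -1.6164·-2.1381 − 4.8241·-3.2722 = +19.2414 (running +72.3036)
  i=5: 4.8241·3.2081 − 6.8204·-2.1381 = +30.0592 (running +102.3628)
Area = |Σ|/2 = |102.3628|/2 = 51.1814

Area at t=0.669: 51.1814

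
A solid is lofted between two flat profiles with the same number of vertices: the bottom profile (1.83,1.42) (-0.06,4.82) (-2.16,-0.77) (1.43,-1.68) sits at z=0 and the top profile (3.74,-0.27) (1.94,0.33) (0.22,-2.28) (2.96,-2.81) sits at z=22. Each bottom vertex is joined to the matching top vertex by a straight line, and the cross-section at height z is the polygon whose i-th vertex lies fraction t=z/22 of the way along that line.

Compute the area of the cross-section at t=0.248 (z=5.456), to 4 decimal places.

Area at t=0.248: 12.4481

Cross-section at t=0.248: each vertex is (1-t)·p0[i] + t·p1[i].
  v1: (1-0.248)·(1.83,1.42) + 0.248·(3.74,-0.27) = (2.3037,1.0009)
  v2: (1-0.248)·(-0.06,4.82) + 0.248·(1.94,0.33) = (0.4360,3.7065)
  v3: (1-0.248)·(-2.16,-0.77) + 0.248·(0.22,-2.28) = (-1.5698,-1.1445)
  v4: (1-0.248)·(1.43,-1.68) + 0.248·(2.96,-2.81) = (1.8094,-1.9602)
Shoelace sum Σ(x_i·y_{i+1} − x_{i+1}·y_i):
  i=1: 2.3037·3.7065 − 0.4360·1.0009 = +8.1022 (running +8.1022)
  i=2: 0.4360·-1.1445 − -1.5698·3.7065 = +5.3193 (running +13.4215)
  i=3: -1.5698·-1.9602 − 1.8094·-1.1445 = +5.1480 (running +18.5694)
  i=4: 1.8094·1.0009 − 2.3037·-1.9602 = +6.3268 (running +24.8962)
Area = |Σ|/2 = |24.8962|/2 = 12.4481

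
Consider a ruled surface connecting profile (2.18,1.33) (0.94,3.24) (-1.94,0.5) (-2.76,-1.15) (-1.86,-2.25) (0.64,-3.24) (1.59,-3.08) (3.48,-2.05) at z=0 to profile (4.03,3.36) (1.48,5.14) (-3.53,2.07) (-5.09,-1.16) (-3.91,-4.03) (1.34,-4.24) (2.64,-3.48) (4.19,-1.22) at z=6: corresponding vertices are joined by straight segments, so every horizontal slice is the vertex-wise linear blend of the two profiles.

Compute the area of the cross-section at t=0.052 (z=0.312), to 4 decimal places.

Cross-section at t=0.052: each vertex is (1-t)·p0[i] + t·p1[i].
  v1: (1-0.052)·(2.18,1.33) + 0.052·(4.03,3.36) = (2.2762,1.4356)
  v2: (1-0.052)·(0.94,3.24) + 0.052·(1.48,5.14) = (0.9681,3.3388)
  v3: (1-0.052)·(-1.94,0.5) + 0.052·(-3.53,2.07) = (-2.0227,0.5816)
  v4: (1-0.052)·(-2.76,-1.15) + 0.052·(-5.09,-1.16) = (-2.8812,-1.1505)
  v5: (1-0.052)·(-1.86,-2.25) + 0.052·(-3.91,-4.03) = (-1.9666,-2.3426)
  v6: (1-0.052)·(0.64,-3.24) + 0.052·(1.34,-4.24) = (0.6764,-3.2920)
  v7: (1-0.052)·(1.59,-3.08) + 0.052·(2.64,-3.48) = (1.6446,-3.1008)
  v8: (1-0.052)·(3.48,-2.05) + 0.052·(4.19,-1.22) = (3.5169,-2.0068)
Shoelace sum Σ(x_i·y_{i+1} − x_{i+1}·y_i):
  i=1: 2.2762·3.3388 − 0.9681·1.4356 = +6.2100 (running +6.2100)
  i=2: 0.9681·0.5816 − -2.0227·3.3388 = +7.3164 (running +13.5264)
  i=3: -2.0227·-1.1505 − -2.8812·0.5816 = +4.0029 (running +17.5294)
  i=4: -2.8812·-2.3426 − -1.9666·-1.1505 = +4.4867 (running +22.0160)
  i=5: -1.9666·-3.2920 − 0.6764·-2.3426 = +8.0586 (running +30.0746)
  i=6: 0.6764·-3.1008 − 1.6446·-3.2920 = +3.3166 (running +33.3912)
  i=7: 1.6446·-2.0068 − 3.5169·-3.1008 = +7.6048 (running +40.9961)
  i=8: 3.5169·1.4356 − 2.2762·-2.0068 = +9.6167 (running +50.6128)
Area = |Σ|/2 = |50.6128|/2 = 25.3064

Area at t=0.052: 25.3064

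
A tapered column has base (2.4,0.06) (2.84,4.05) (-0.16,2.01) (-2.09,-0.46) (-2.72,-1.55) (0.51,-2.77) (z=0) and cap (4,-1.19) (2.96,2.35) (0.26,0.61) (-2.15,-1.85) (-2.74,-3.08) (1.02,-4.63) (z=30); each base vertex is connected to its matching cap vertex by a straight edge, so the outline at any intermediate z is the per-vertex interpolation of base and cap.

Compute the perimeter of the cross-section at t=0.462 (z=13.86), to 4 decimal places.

Perimeter at t=0.462: 19.4664

Cross-section at t=0.462: each vertex is (1-t)·p0[i] + t·p1[i].
  v1: (1-0.462)·(2.4,0.06) + 0.462·(4,-1.19) = (3.1392,-0.5175)
  v2: (1-0.462)·(2.84,4.05) + 0.462·(2.96,2.35) = (2.8954,3.2646)
  v3: (1-0.462)·(-0.16,2.01) + 0.462·(0.26,0.61) = (0.0340,1.3632)
  v4: (1-0.462)·(-2.09,-0.46) + 0.462·(-2.15,-1.85) = (-2.1177,-1.1022)
  v5: (1-0.462)·(-2.72,-1.55) + 0.462·(-2.74,-3.08) = (-2.7292,-2.2569)
  v6: (1-0.462)·(0.51,-2.77) + 0.462·(1.02,-4.63) = (0.7456,-3.6293)
Perimeter = Σ |v_{i+1} − v_i|:
  edge 1→2: √(-0.2438² + 3.7821²) = 3.7899 (running 3.7899)
  edge 2→3: √(-2.8614² + -1.9014²) = 3.4355 (running 7.2255)
  edge 3→4: √(-2.1518² + -2.4654²) = 3.2723 (running 10.4978)
  edge 4→5: √(-0.6115² + -1.1547²) = 1.3066 (running 11.8044)
  edge 5→6: √(3.4749² + -1.3725²) = 3.7361 (running 15.5405)
  edge 6→1: √(2.3936² + 3.1118²) = 3.9259 (running 19.4664)
Perimeter = 19.4664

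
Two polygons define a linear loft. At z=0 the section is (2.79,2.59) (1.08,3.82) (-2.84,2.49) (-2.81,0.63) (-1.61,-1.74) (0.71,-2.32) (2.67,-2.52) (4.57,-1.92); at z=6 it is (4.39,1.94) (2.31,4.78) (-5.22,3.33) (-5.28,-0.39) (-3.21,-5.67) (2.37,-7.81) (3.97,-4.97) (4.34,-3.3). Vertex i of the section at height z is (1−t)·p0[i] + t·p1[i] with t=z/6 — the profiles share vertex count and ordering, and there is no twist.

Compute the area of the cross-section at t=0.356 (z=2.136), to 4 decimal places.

Cross-section at t=0.356: each vertex is (1-t)·p0[i] + t·p1[i].
  v1: (1-0.356)·(2.79,2.59) + 0.356·(4.39,1.94) = (3.3596,2.3586)
  v2: (1-0.356)·(1.08,3.82) + 0.356·(2.31,4.78) = (1.5179,4.1618)
  v3: (1-0.356)·(-2.84,2.49) + 0.356·(-5.22,3.33) = (-3.6873,2.7890)
  v4: (1-0.356)·(-2.81,0.63) + 0.356·(-5.28,-0.39) = (-3.6893,0.2669)
  v5: (1-0.356)·(-1.61,-1.74) + 0.356·(-3.21,-5.67) = (-2.1796,-3.1391)
  v6: (1-0.356)·(0.71,-2.32) + 0.356·(2.37,-7.81) = (1.3010,-4.2744)
  v7: (1-0.356)·(2.67,-2.52) + 0.356·(3.97,-4.97) = (3.1328,-3.3922)
  v8: (1-0.356)·(4.57,-1.92) + 0.356·(4.34,-3.3) = (4.4881,-2.4113)
Shoelace sum Σ(x_i·y_{i+1} − x_{i+1}·y_i):
  i=1: 3.3596·4.1618 − 1.5179·2.3586 = +10.4018 (running +10.4018)
  i=2: 1.5179·2.7890 − -3.6873·4.1618 = +19.5790 (running +29.9808)
  i=3: -3.6873·0.2669 − -3.6893·2.7890 = +9.3056 (running +39.2864)
  i=4: -3.6893·-3.1391 − -2.1796·0.2669 = +12.1628 (running +51.4491)
  i=5: -2.1796·-4.2744 − 1.3010·-3.1391 = +13.4004 (running +64.8495)
  i=6: 1.3010·-3.3922 − 3.1328·-4.2744 = +8.9778 (running +73.8274)
  i=7: 3.1328·-2.4113 − 4.4881·-3.3922 = +7.6705 (running +81.4979)
  i=8: 4.4881·2.3586 − 3.3596·-2.4113 = +18.6866 (running +100.1845)
Area = |Σ|/2 = |100.1845|/2 = 50.0923

Area at t=0.356: 50.0923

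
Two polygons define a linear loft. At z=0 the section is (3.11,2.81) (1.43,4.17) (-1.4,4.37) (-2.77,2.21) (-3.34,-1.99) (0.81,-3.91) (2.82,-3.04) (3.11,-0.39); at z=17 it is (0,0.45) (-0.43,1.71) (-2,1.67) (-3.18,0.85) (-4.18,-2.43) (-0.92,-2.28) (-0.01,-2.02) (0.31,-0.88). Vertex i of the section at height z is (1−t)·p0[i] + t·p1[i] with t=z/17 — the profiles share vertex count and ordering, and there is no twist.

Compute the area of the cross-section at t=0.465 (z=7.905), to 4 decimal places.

Cross-section at t=0.465: each vertex is (1-t)·p0[i] + t·p1[i].
  v1: (1-0.465)·(3.11,2.81) + 0.465·(0,0.45) = (1.6638,1.7126)
  v2: (1-0.465)·(1.43,4.17) + 0.465·(-0.43,1.71) = (0.5651,3.0261)
  v3: (1-0.465)·(-1.4,4.37) + 0.465·(-2,1.67) = (-1.6790,3.1145)
  v4: (1-0.465)·(-2.77,2.21) + 0.465·(-3.18,0.85) = (-2.9607,1.5776)
  v5: (1-0.465)·(-3.34,-1.99) + 0.465·(-4.18,-2.43) = (-3.7306,-2.1946)
  v6: (1-0.465)·(0.81,-3.91) + 0.465·(-0.92,-2.28) = (0.0055,-3.1520)
  v7: (1-0.465)·(2.82,-3.04) + 0.465·(-0.01,-2.02) = (1.5040,-2.5657)
  v8: (1-0.465)·(3.11,-0.39) + 0.465·(0.31,-0.88) = (1.8080,-0.6179)
Shoelace sum Σ(x_i·y_{i+1} − x_{i+1}·y_i):
  i=1: 1.6638·3.0261 − 0.5651·1.7126 = +4.0672 (running +4.0672)
  i=2: 0.5651·3.1145 − -1.6790·3.0261 = +6.8408 (running +10.9080)
  i=3: -1.6790·1.5776 − -2.9607·3.1145 = +6.5722 (running +17.4802)
  i=4: -2.9607·-2.1946 − -3.7306·1.5776 = +12.3828 (running +29.8630)
  i=5: -3.7306·-3.1520 − 0.0055·-2.1946 = +11.7712 (running +41.6342)
  i=6: 0.0055·-2.5657 − 1.5040·-3.1520 = +4.7266 (running +46.3608)
  i=7: 1.5040·-0.6179 − 1.8080·-2.5657 = +3.7095 (running +50.0703)
  i=8: 1.8080·1.7126 − 1.6638·-0.6179 = +4.1244 (running +54.1947)
Area = |Σ|/2 = |54.1947|/2 = 27.0974

Area at t=0.465: 27.0974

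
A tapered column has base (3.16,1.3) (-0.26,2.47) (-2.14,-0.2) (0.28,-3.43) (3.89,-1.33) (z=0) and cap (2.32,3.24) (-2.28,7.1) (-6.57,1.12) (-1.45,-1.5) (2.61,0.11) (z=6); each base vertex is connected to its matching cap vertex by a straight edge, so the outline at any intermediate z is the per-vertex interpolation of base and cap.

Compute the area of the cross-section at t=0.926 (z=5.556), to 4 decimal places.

Area at t=0.926: 43.5544

Cross-section at t=0.926: each vertex is (1-t)·p0[i] + t·p1[i].
  v1: (1-0.926)·(3.16,1.3) + 0.926·(2.32,3.24) = (2.3822,3.0964)
  v2: (1-0.926)·(-0.26,2.47) + 0.926·(-2.28,7.1) = (-2.1305,6.7574)
  v3: (1-0.926)·(-2.14,-0.2) + 0.926·(-6.57,1.12) = (-6.2422,1.0223)
  v4: (1-0.926)·(0.28,-3.43) + 0.926·(-1.45,-1.5) = (-1.3220,-1.6428)
  v5: (1-0.926)·(3.89,-1.33) + 0.926·(2.61,0.11) = (2.7047,0.0034)
Shoelace sum Σ(x_i·y_{i+1} − x_{i+1}·y_i):
  i=1: 2.3822·6.7574 − -2.1305·3.0964 = +22.6942 (running +22.6942)
  i=2: -2.1305·1.0223 − -6.2422·6.7574 = +40.0027 (running +62.6969)
  i=3: -6.2422·-1.6428 − -1.3220·1.0223 = +11.6063 (running +74.3032)
  i=4: -1.3220·0.0034 − 2.7047·-1.6428 = +4.4388 (running +78.7420)
  i=5: 2.7047·3.0964 − 2.3822·0.0034 = +8.3668 (running +87.1088)
Area = |Σ|/2 = |87.1088|/2 = 43.5544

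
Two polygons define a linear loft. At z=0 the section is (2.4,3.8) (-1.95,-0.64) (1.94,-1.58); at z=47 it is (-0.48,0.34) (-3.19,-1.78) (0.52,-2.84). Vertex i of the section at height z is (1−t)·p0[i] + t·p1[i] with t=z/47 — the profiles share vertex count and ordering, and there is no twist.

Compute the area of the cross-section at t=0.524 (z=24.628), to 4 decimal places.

Area at t=0.524: 7.8696

Cross-section at t=0.524: each vertex is (1-t)·p0[i] + t·p1[i].
  v1: (1-0.524)·(2.4,3.8) + 0.524·(-0.48,0.34) = (0.8909,1.9870)
  v2: (1-0.524)·(-1.95,-0.64) + 0.524·(-3.19,-1.78) = (-2.5998,-1.2374)
  v3: (1-0.524)·(1.94,-1.58) + 0.524·(0.52,-2.84) = (1.1959,-2.2402)
Shoelace sum Σ(x_i·y_{i+1} − x_{i+1}·y_i):
  i=1: 0.8909·-1.2374 − -2.5998·1.9870 = +4.0633 (running +4.0633)
  i=2: -2.5998·-2.2402 − 1.1959·-1.2374 = +7.3039 (running +11.3671)
  i=3: 1.1959·1.9870 − 0.8909·-2.2402 = +4.3720 (running +15.7392)
Area = |Σ|/2 = |15.7392|/2 = 7.8696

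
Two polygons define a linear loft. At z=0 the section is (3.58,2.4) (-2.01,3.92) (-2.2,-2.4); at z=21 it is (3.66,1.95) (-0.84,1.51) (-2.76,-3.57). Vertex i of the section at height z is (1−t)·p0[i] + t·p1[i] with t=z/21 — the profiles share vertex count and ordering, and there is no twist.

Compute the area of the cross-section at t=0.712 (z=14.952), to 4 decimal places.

Area at t=0.712: 13.1754

Cross-section at t=0.712: each vertex is (1-t)·p0[i] + t·p1[i].
  v1: (1-0.712)·(3.58,2.4) + 0.712·(3.66,1.95) = (3.6370,2.0796)
  v2: (1-0.712)·(-2.01,3.92) + 0.712·(-0.84,1.51) = (-1.1770,2.2041)
  v3: (1-0.712)·(-2.2,-2.4) + 0.712·(-2.76,-3.57) = (-2.5987,-3.2330)
Shoelace sum Σ(x_i·y_{i+1} − x_{i+1}·y_i):
  i=1: 3.6370·2.2041 − -1.1770·2.0796 = +10.4638 (running +10.4638)
  i=2: -1.1770·-3.2330 − -2.5987·2.2041 = +9.5329 (running +19.9967)
  i=3: -2.5987·2.0796 − 3.6370·-3.2330 = +6.3541 (running +26.3508)
Area = |Σ|/2 = |26.3508|/2 = 13.1754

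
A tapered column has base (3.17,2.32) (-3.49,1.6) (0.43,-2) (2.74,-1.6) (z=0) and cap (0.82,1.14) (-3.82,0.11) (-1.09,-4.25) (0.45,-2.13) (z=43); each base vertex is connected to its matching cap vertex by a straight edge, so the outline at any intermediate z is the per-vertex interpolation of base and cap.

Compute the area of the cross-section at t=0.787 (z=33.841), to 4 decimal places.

Cross-section at t=0.787: each vertex is (1-t)·p0[i] + t·p1[i].
  v1: (1-0.787)·(3.17,2.32) + 0.787·(0.82,1.14) = (1.3205,1.3913)
  v2: (1-0.787)·(-3.49,1.6) + 0.787·(-3.82,0.11) = (-3.7497,0.4274)
  v3: (1-0.787)·(0.43,-2) + 0.787·(-1.09,-4.25) = (-0.7662,-3.7708)
  v4: (1-0.787)·(2.74,-1.6) + 0.787·(0.45,-2.13) = (0.9378,-2.0171)
Shoelace sum Σ(x_i·y_{i+1} − x_{i+1}·y_i):
  i=1: 1.3205·0.4274 − -3.7497·1.3913 = +5.7815 (running +5.7815)
  i=2: -3.7497·-3.7708 − -0.7662·0.4274 = +14.4667 (running +20.2482)
  i=3: -0.7662·-2.0171 − 0.9378·-3.7708 = +5.0817 (running +25.3299)
  i=4: 0.9378·1.3913 − 1.3205·-2.0171 = +3.9685 (running +29.2983)
Area = |Σ|/2 = |29.2983|/2 = 14.6492

Area at t=0.787: 14.6492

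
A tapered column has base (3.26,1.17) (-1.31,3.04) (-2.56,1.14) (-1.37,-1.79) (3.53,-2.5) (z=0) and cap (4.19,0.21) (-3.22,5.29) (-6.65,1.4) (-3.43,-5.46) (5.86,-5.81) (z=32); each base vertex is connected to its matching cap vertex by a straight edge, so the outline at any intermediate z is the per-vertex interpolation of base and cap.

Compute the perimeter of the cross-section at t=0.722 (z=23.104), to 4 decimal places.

Perimeter at t=0.722: 32.1541

Cross-section at t=0.722: each vertex is (1-t)·p0[i] + t·p1[i].
  v1: (1-0.722)·(3.26,1.17) + 0.722·(4.19,0.21) = (3.9315,0.4769)
  v2: (1-0.722)·(-1.31,3.04) + 0.722·(-3.22,5.29) = (-2.6890,4.6645)
  v3: (1-0.722)·(-2.56,1.14) + 0.722·(-6.65,1.4) = (-5.5130,1.3277)
  v4: (1-0.722)·(-1.37,-1.79) + 0.722·(-3.43,-5.46) = (-2.8573,-4.4397)
  v5: (1-0.722)·(3.53,-2.5) + 0.722·(5.86,-5.81) = (5.2123,-4.8898)
Perimeter = Σ |v_{i+1} − v_i|:
  edge 1→2: √(-6.6205² + 4.1876²) = 7.8337 (running 7.8337)
  edge 2→3: √(-2.8240² + -3.3368²) = 4.3714 (running 12.2051)
  edge 3→4: √(2.6557² + -5.7675²) = 6.3495 (running 18.5546)
  edge 4→5: √(8.0696² + -0.4501²) = 8.0821 (running 26.6367)
  edge 5→1: √(-1.2808² + 5.3667²) = 5.5174 (running 32.1541)
Perimeter = 32.1541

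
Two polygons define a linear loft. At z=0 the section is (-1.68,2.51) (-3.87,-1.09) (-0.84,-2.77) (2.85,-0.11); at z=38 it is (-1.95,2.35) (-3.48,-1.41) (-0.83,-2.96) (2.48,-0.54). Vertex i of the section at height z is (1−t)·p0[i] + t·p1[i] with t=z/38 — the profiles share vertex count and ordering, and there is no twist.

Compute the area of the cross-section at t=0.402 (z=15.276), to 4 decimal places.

Area at t=0.402: 17.4186

Cross-section at t=0.402: each vertex is (1-t)·p0[i] + t·p1[i].
  v1: (1-0.402)·(-1.68,2.51) + 0.402·(-1.95,2.35) = (-1.7885,2.4457)
  v2: (1-0.402)·(-3.87,-1.09) + 0.402·(-3.48,-1.41) = (-3.7132,-1.2186)
  v3: (1-0.402)·(-0.84,-2.77) + 0.402·(-0.83,-2.96) = (-0.8360,-2.8464)
  v4: (1-0.402)·(2.85,-0.11) + 0.402·(2.48,-0.54) = (2.7013,-0.2829)
Shoelace sum Σ(x_i·y_{i+1} − x_{i+1}·y_i):
  i=1: -1.7885·-1.2186 − -3.7132·2.4457 = +11.2609 (running +11.2609)
  i=2: -3.7132·-2.8464 − -0.8360·-1.2186 = +9.5505 (running +20.8114)
  i=3: -0.8360·-0.2829 − 2.7013·-2.8464 = +7.9253 (running +28.7367)
  i=4: 2.7013·2.4457 − -1.7885·-0.2829 = +6.1005 (running +34.8372)
Area = |Σ|/2 = |34.8372|/2 = 17.4186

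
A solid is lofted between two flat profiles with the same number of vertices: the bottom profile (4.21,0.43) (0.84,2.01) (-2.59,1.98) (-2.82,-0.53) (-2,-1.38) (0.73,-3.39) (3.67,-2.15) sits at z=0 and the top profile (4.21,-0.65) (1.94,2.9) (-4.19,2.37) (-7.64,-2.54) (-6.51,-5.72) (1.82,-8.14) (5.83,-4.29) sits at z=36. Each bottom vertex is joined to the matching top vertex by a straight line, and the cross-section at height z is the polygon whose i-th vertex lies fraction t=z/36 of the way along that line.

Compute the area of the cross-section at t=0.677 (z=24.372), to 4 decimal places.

Cross-section at t=0.677: each vertex is (1-t)·p0[i] + t·p1[i].
  v1: (1-0.677)·(4.21,0.43) + 0.677·(4.21,-0.65) = (4.2100,-0.3012)
  v2: (1-0.677)·(0.84,2.01) + 0.677·(1.94,2.9) = (1.5847,2.6125)
  v3: (1-0.677)·(-2.59,1.98) + 0.677·(-4.19,2.37) = (-3.6732,2.2440)
  v4: (1-0.677)·(-2.82,-0.53) + 0.677·(-7.64,-2.54) = (-6.0831,-1.8908)
  v5: (1-0.677)·(-2,-1.38) + 0.677·(-6.51,-5.72) = (-5.0533,-4.3182)
  v6: (1-0.677)·(0.73,-3.39) + 0.677·(1.82,-8.14) = (1.4679,-6.6058)
  v7: (1-0.677)·(3.67,-2.15) + 0.677·(5.83,-4.29) = (5.1323,-3.5988)
Shoelace sum Σ(x_i·y_{i+1} − x_{i+1}·y_i):
  i=1: 4.2100·2.6125 − 1.5847·-0.3012 = +11.4760 (running +11.4760)
  i=2: 1.5847·2.2440 − -3.6732·2.6125 = +13.1525 (running +24.6285)
  i=3: -3.6732·-1.8908 − -6.0831·2.2440 = +20.5959 (running +45.2244)
  i=4: -6.0831·-4.3182 − -5.0533·-1.8908 = +16.7135 (running +61.9379)
  i=5: -5.0533·-6.6058 − 1.4679·-4.3182 = +39.7194 (running +101.6573)
  i=6: 1.4679·-3.5988 − 5.1323·-6.6058 = +28.6201 (running +130.2774)
  i=7: 5.1323·-0.3012 − 4.2100·-3.5988 = +13.6052 (running +143.8826)
Area = |Σ|/2 = |143.8826|/2 = 71.9413

Area at t=0.677: 71.9413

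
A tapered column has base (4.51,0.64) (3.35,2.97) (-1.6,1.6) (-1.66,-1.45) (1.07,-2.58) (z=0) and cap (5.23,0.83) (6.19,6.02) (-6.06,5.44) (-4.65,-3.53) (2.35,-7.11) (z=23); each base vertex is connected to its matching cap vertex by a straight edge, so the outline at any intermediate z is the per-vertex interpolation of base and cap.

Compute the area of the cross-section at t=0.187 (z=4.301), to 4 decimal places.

Cross-section at t=0.187: each vertex is (1-t)·p0[i] + t·p1[i].
  v1: (1-0.187)·(4.51,0.64) + 0.187·(5.23,0.83) = (4.6446,0.6755)
  v2: (1-0.187)·(3.35,2.97) + 0.187·(6.19,6.02) = (3.8811,3.5404)
  v3: (1-0.187)·(-1.6,1.6) + 0.187·(-6.06,5.44) = (-2.4340,2.3181)
  v4: (1-0.187)·(-1.66,-1.45) + 0.187·(-4.65,-3.53) = (-2.2191,-1.8390)
  v5: (1-0.187)·(1.07,-2.58) + 0.187·(2.35,-7.11) = (1.3094,-3.4271)
Shoelace sum Σ(x_i·y_{i+1} − x_{i+1}·y_i):
  i=1: 4.6446·3.5404 − 3.8811·0.6755 = +13.8219 (running +13.8219)
  i=2: 3.8811·2.3181 − -2.4340·3.5404 = +17.6139 (running +31.4358)
  i=3: -2.4340·-1.8390 − -2.2191·2.3181 = +9.6202 (running +41.0560)
  i=4: -2.2191·-3.4271 − 1.3094·-1.8390 = +10.0131 (running +51.0691)
  i=5: 1.3094·0.6755 − 4.6446·-3.4271 = +16.8022 (running +67.8713)
Area = |Σ|/2 = |67.8713|/2 = 33.9356

Area at t=0.187: 33.9356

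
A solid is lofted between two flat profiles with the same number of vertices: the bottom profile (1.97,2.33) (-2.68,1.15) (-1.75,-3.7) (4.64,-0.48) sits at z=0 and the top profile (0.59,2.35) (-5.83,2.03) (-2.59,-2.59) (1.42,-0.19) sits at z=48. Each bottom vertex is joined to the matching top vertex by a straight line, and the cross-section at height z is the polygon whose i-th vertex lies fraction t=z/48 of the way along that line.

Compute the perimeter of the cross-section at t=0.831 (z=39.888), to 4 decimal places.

Cross-section at t=0.831: each vertex is (1-t)·p0[i] + t·p1[i].
  v1: (1-0.831)·(1.97,2.33) + 0.831·(0.59,2.35) = (0.8232,2.3466)
  v2: (1-0.831)·(-2.68,1.15) + 0.831·(-5.83,2.03) = (-5.2976,1.8813)
  v3: (1-0.831)·(-1.75,-3.7) + 0.831·(-2.59,-2.59) = (-2.4480,-2.7776)
  v4: (1-0.831)·(4.64,-0.48) + 0.831·(1.42,-0.19) = (1.9642,-0.2390)
Perimeter = Σ |v_{i+1} − v_i|:
  edge 1→2: √(-6.1209² + -0.4653²) = 6.1385 (running 6.1385)
  edge 2→3: √(2.8496² + -4.6589²) = 5.4613 (running 11.5998)
  edge 3→4: √(4.4122² + 2.5386²) = 5.0904 (running 16.6902)
  edge 4→1: √(-1.1410² + 2.5856²) = 2.8262 (running 19.5164)
Perimeter = 19.5164

Perimeter at t=0.831: 19.5164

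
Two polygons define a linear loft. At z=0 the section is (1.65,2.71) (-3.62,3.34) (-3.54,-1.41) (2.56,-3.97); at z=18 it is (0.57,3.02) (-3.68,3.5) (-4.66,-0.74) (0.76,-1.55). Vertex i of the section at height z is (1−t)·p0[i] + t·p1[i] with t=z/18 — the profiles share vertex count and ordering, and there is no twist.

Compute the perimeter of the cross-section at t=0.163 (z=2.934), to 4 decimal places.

Perimeter at t=0.163: 22.5994

Cross-section at t=0.163: each vertex is (1-t)·p0[i] + t·p1[i].
  v1: (1-0.163)·(1.65,2.71) + 0.163·(0.57,3.02) = (1.4740,2.7605)
  v2: (1-0.163)·(-3.62,3.34) + 0.163·(-3.68,3.5) = (-3.6298,3.3661)
  v3: (1-0.163)·(-3.54,-1.41) + 0.163·(-4.66,-0.74) = (-3.7226,-1.3008)
  v4: (1-0.163)·(2.56,-3.97) + 0.163·(0.76,-1.55) = (2.2666,-3.5755)
Perimeter = Σ |v_{i+1} − v_i|:
  edge 1→2: √(-5.1037² + 0.6056²) = 5.1395 (running 5.1395)
  edge 2→3: √(-0.0928² + -4.6669²) = 4.6678 (running 9.8073)
  edge 3→4: √(5.9892² + -2.2748²) = 6.4066 (running 16.2139)
  edge 4→1: √(-0.7926² + 6.3361²) = 6.3855 (running 22.5994)
Perimeter = 22.5994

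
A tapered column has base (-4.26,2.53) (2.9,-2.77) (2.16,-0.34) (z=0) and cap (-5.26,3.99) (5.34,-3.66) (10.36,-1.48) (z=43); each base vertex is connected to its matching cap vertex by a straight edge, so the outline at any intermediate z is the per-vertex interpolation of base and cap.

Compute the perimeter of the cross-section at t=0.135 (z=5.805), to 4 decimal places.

Perimeter at t=0.135: 20.1783

Cross-section at t=0.135: each vertex is (1-t)·p0[i] + t·p1[i].
  v1: (1-0.135)·(-4.26,2.53) + 0.135·(-5.26,3.99) = (-4.3950,2.7271)
  v2: (1-0.135)·(2.9,-2.77) + 0.135·(5.34,-3.66) = (3.2294,-2.8901)
  v3: (1-0.135)·(2.16,-0.34) + 0.135·(10.36,-1.48) = (3.2670,-0.4939)
Perimeter = Σ |v_{i+1} − v_i|:
  edge 1→2: √(7.6244² + -5.6173²) = 9.4702 (running 9.4702)
  edge 2→3: √(0.0376² + 2.3962²) = 2.3965 (running 11.8668)
  edge 3→1: √(-7.6620² + 3.2210²) = 8.3115 (running 20.1783)
Perimeter = 20.1783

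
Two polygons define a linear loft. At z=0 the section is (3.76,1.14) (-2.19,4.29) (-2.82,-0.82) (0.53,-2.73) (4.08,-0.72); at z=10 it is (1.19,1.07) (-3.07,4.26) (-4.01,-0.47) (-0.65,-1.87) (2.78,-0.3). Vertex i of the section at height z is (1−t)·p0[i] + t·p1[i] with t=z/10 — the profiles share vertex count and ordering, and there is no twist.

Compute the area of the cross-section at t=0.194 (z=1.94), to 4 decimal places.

Cross-section at t=0.194: each vertex is (1-t)·p0[i] + t·p1[i].
  v1: (1-0.194)·(3.76,1.14) + 0.194·(1.19,1.07) = (3.2614,1.1264)
  v2: (1-0.194)·(-2.19,4.29) + 0.194·(-3.07,4.26) = (-2.3607,4.2842)
  v3: (1-0.194)·(-2.82,-0.82) + 0.194·(-4.01,-0.47) = (-3.0509,-0.7521)
  v4: (1-0.194)·(0.53,-2.73) + 0.194·(-0.65,-1.87) = (0.3011,-2.5632)
  v5: (1-0.194)·(4.08,-0.72) + 0.194·(2.78,-0.3) = (3.8278,-0.6385)
Shoelace sum Σ(x_i·y_{i+1} − x_{i+1}·y_i):
  i=1: 3.2614·4.2842 − -2.3607·1.1264 = +16.6317 (running +16.6317)
  i=2: -2.3607·-0.7521 − -3.0509·4.2842 = +14.8459 (running +31.4776)
  i=3: -3.0509·-2.5632 − 0.3011·-0.7521 = +8.0463 (running +39.5239)
  i=4: 0.3011·-0.6385 − 3.8278·-2.5632 = +9.6190 (running +49.1429)
  i=5: 3.8278·1.1264 − 3.2614·-0.6385 = +6.3942 (running +55.5371)
Area = |Σ|/2 = |55.5371|/2 = 27.7685

Area at t=0.194: 27.7685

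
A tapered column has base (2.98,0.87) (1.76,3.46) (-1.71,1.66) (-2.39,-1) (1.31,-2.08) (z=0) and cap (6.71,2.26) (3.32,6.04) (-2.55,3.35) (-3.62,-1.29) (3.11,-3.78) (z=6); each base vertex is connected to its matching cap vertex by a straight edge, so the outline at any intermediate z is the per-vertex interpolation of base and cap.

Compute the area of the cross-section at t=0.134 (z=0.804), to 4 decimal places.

Cross-section at t=0.134: each vertex is (1-t)·p0[i] + t·p1[i].
  v1: (1-0.134)·(2.98,0.87) + 0.134·(6.71,2.26) = (3.4798,1.0563)
  v2: (1-0.134)·(1.76,3.46) + 0.134·(3.32,6.04) = (1.9690,3.8057)
  v3: (1-0.134)·(-1.71,1.66) + 0.134·(-2.55,3.35) = (-1.8226,1.8865)
  v4: (1-0.134)·(-2.39,-1) + 0.134·(-3.62,-1.29) = (-2.5548,-1.0389)
  v5: (1-0.134)·(1.31,-2.08) + 0.134·(3.11,-3.78) = (1.5512,-2.3078)
Shoelace sum Σ(x_i·y_{i+1} − x_{i+1}·y_i):
  i=1: 3.4798·3.8057 − 1.9690·1.0563 = +11.1634 (running +11.1634)
  i=2: 1.9690·1.8865 − -1.8226·3.8057 = +10.6507 (running +21.8141)
  i=3: -1.8226·-1.0389 − -2.5548·1.8865 = +6.7130 (running +28.5270)
  i=4: -2.5548·-2.3078 − 1.5512·-1.0389 = +7.5075 (running +36.0345)
  i=5: 1.5512·1.0563 − 3.4798·-2.3078 = +9.6692 (running +45.7037)
Area = |Σ|/2 = |45.7037|/2 = 22.8519

Area at t=0.134: 22.8519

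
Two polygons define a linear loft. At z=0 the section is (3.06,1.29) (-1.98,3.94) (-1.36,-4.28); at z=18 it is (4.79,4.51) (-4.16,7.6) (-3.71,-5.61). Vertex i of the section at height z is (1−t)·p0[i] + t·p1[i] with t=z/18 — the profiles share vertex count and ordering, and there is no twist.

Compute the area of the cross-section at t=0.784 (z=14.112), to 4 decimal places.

Cross-section at t=0.784: each vertex is (1-t)·p0[i] + t·p1[i].
  v1: (1-0.784)·(3.06,1.29) + 0.784·(4.79,4.51) = (4.4163,3.8145)
  v2: (1-0.784)·(-1.98,3.94) + 0.784·(-4.16,7.6) = (-3.6891,6.8094)
  v3: (1-0.784)·(-1.36,-4.28) + 0.784·(-3.71,-5.61) = (-3.2024,-5.3227)
Shoelace sum Σ(x_i·y_{i+1} − x_{i+1}·y_i):
  i=1: 4.4163·6.8094 − -3.6891·3.8145 = +44.1447 (running +44.1447)
  i=2: -3.6891·-5.3227 − -3.2024·6.8094 = +41.4427 (running +85.5874)
  i=3: -3.2024·3.8145 − 4.4163·-5.3227 = +11.2913 (running +96.8788)
Area = |Σ|/2 = |96.8788|/2 = 48.4394

Area at t=0.784: 48.4394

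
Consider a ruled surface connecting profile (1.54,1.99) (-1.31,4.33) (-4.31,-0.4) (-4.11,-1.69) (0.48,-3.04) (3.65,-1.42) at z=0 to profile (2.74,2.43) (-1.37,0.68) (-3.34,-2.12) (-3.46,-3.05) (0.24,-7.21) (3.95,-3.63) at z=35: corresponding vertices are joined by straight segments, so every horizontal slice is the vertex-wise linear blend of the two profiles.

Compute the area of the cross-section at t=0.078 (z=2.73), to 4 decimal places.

Area at t=0.078: 34.3460

Cross-section at t=0.078: each vertex is (1-t)·p0[i] + t·p1[i].
  v1: (1-0.078)·(1.54,1.99) + 0.078·(2.74,2.43) = (1.6336,2.0243)
  v2: (1-0.078)·(-1.31,4.33) + 0.078·(-1.37,0.68) = (-1.3147,4.0453)
  v3: (1-0.078)·(-4.31,-0.4) + 0.078·(-3.34,-2.12) = (-4.2343,-0.5342)
  v4: (1-0.078)·(-4.11,-1.69) + 0.078·(-3.46,-3.05) = (-4.0593,-1.7961)
  v5: (1-0.078)·(0.48,-3.04) + 0.078·(0.24,-7.21) = (0.4613,-3.3653)
  v6: (1-0.078)·(3.65,-1.42) + 0.078·(3.95,-3.63) = (3.6734,-1.5924)
Shoelace sum Σ(x_i·y_{i+1} − x_{i+1}·y_i):
  i=1: 1.6336·4.0453 − -1.3147·2.0243 = +9.2697 (running +9.2697)
  i=2: -1.3147·-0.5342 − -4.2343·4.0453 = +17.8314 (running +27.1012)
  i=3: -4.2343·-1.7961 − -4.0593·-0.5342 = +5.4369 (running +32.5381)
  i=4: -4.0593·-3.3653 − 0.4613·-1.7961 = +14.4891 (running +47.0272)
  i=5: 0.4613·-1.5924 − 3.6734·-3.3653 = +11.6274 (running +58.6546)
  i=6: 3.6734·2.0243 − 1.6336·-1.5924 = +10.0374 (running +68.6920)
Area = |Σ|/2 = |68.6920|/2 = 34.3460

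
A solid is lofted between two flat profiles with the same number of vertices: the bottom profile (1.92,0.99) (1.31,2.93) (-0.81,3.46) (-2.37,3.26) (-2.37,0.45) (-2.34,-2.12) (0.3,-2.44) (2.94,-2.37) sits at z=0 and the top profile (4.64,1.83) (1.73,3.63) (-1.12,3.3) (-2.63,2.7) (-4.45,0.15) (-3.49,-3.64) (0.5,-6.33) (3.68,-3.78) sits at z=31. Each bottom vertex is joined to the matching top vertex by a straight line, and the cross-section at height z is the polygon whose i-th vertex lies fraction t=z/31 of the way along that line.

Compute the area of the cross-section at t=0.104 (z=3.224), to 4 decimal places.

Cross-section at t=0.104: each vertex is (1-t)·p0[i] + t·p1[i].
  v1: (1-0.104)·(1.92,0.99) + 0.104·(4.64,1.83) = (2.2029,1.0774)
  v2: (1-0.104)·(1.31,2.93) + 0.104·(1.73,3.63) = (1.3537,3.0028)
  v3: (1-0.104)·(-0.81,3.46) + 0.104·(-1.12,3.3) = (-0.8422,3.4434)
  v4: (1-0.104)·(-2.37,3.26) + 0.104·(-2.63,2.7) = (-2.3970,3.2018)
  v5: (1-0.104)·(-2.37,0.45) + 0.104·(-4.45,0.15) = (-2.5863,0.4188)
  v6: (1-0.104)·(-2.34,-2.12) + 0.104·(-3.49,-3.64) = (-2.4596,-2.2781)
  v7: (1-0.104)·(0.3,-2.44) + 0.104·(0.5,-6.33) = (0.3208,-2.8446)
  v8: (1-0.104)·(2.94,-2.37) + 0.104·(3.68,-3.78) = (3.0170,-2.5166)
Shoelace sum Σ(x_i·y_{i+1} − x_{i+1}·y_i):
  i=1: 2.2029·3.0028 − 1.3537·1.0774 = +5.1564 (running +5.1564)
  i=2: 1.3537·3.4434 − -0.8422·3.0028 = +7.1903 (running +12.3467)
  i=3: -0.8422·3.2018 − -2.3970·3.4434 = +5.5572 (running +17.9039)
  i=4: -2.3970·0.4188 − -2.5863·3.2018 = +7.2769 (running +25.1808)
  i=5: -2.5863·-2.2781 − -2.4596·0.4188 = +6.9219 (running +32.1027)
  i=6: -2.4596·-2.8446 − 0.3208·-2.2781 = +7.7273 (running +39.8300)
  i=7: 0.3208·-2.5166 − 3.0170·-2.8446 = +7.7746 (running +47.6046)
  i=8: 3.0170·1.0774 − 2.2029·-2.5166 = +8.7942 (running +56.3988)
Area = |Σ|/2 = |56.3988|/2 = 28.1994

Area at t=0.104: 28.1994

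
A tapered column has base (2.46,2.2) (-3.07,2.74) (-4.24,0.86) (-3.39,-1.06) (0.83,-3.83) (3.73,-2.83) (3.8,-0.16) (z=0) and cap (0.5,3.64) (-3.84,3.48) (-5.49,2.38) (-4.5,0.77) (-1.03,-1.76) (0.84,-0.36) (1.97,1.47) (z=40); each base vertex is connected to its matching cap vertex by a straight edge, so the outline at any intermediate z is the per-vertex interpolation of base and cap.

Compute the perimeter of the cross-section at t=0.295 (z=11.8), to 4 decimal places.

Perimeter at t=0.295: 22.1198

Cross-section at t=0.295: each vertex is (1-t)·p0[i] + t·p1[i].
  v1: (1-0.295)·(2.46,2.2) + 0.295·(0.5,3.64) = (1.8818,2.6248)
  v2: (1-0.295)·(-3.07,2.74) + 0.295·(-3.84,3.48) = (-3.2972,2.9583)
  v3: (1-0.295)·(-4.24,0.86) + 0.295·(-5.49,2.38) = (-4.6088,1.3084)
  v4: (1-0.295)·(-3.39,-1.06) + 0.295·(-4.5,0.77) = (-3.7175,-0.5202)
  v5: (1-0.295)·(0.83,-3.83) + 0.295·(-1.03,-1.76) = (0.2813,-3.2194)
  v6: (1-0.295)·(3.73,-2.83) + 0.295·(0.84,-0.36) = (2.8775,-2.1014)
  v7: (1-0.295)·(3.8,-0.16) + 0.295·(1.97,1.47) = (3.2602,0.3208)
Perimeter = Σ |v_{i+1} − v_i|:
  edge 1→2: √(-5.1790² + 0.3335²) = 5.1897 (running 5.1897)
  edge 2→3: √(-1.3116² + -1.6499²) = 2.1077 (running 7.2974)
  edge 3→4: √(0.8913² + -1.8286²) = 2.0342 (running 9.3316)
  edge 4→5: √(3.9988² + -2.6992²) = 4.8245 (running 14.1561)
  edge 5→6: √(2.5962² + 1.1180²) = 2.8266 (running 16.9827)
  edge 6→7: √(0.3827² + 2.4222²) = 2.4522 (running 19.4350)
  edge 7→1: √(-1.3784² + 2.3040²) = 2.6848 (running 22.1198)
Perimeter = 22.1198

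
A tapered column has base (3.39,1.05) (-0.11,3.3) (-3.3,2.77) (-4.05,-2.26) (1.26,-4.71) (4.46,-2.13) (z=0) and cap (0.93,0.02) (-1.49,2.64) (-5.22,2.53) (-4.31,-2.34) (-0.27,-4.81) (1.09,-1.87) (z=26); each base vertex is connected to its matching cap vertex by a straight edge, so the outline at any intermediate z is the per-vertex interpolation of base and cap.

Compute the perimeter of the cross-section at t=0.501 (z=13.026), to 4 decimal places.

Perimeter at t=0.501: 23.7258

Cross-section at t=0.501: each vertex is (1-t)·p0[i] + t·p1[i].
  v1: (1-0.501)·(3.39,1.05) + 0.501·(0.93,0.02) = (2.1575,0.5340)
  v2: (1-0.501)·(-0.11,3.3) + 0.501·(-1.49,2.64) = (-0.8014,2.9693)
  v3: (1-0.501)·(-3.3,2.77) + 0.501·(-5.22,2.53) = (-4.2619,2.6498)
  v4: (1-0.501)·(-4.05,-2.26) + 0.501·(-4.31,-2.34) = (-4.1803,-2.3001)
  v5: (1-0.501)·(1.26,-4.71) + 0.501·(-0.27,-4.81) = (0.4935,-4.7601)
  v6: (1-0.501)·(4.46,-2.13) + 0.501·(1.09,-1.87) = (2.7716,-1.9997)
Perimeter = Σ |v_{i+1} − v_i|:
  edge 1→2: √(-2.9589² + 2.4354²) = 3.8323 (running 3.8323)
  edge 2→3: √(-3.4605² + -0.3196²) = 3.4753 (running 7.3075)
  edge 3→4: √(0.0817² + -4.9498²) = 4.9505 (running 12.2580)
  edge 4→5: √(4.6737² + -2.4600²) = 5.2816 (running 17.5397)
  edge 5→6: √(2.2782² + 2.7604²) = 3.5791 (running 21.1187)
  edge 6→1: √(-0.6141² + 2.5337²) = 2.6071 (running 23.7258)
Perimeter = 23.7258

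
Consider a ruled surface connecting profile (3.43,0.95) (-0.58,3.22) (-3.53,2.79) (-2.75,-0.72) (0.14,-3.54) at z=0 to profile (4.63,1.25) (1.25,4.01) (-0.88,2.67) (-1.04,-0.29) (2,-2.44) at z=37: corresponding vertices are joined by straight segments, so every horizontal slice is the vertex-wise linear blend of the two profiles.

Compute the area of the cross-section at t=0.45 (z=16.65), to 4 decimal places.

Area at t=0.45: 24.6488

Cross-section at t=0.45: each vertex is (1-t)·p0[i] + t·p1[i].
  v1: (1-0.45)·(3.43,0.95) + 0.45·(4.63,1.25) = (3.9700,1.0850)
  v2: (1-0.45)·(-0.58,3.22) + 0.45·(1.25,4.01) = (0.2435,3.5755)
  v3: (1-0.45)·(-3.53,2.79) + 0.45·(-0.88,2.67) = (-2.3375,2.7360)
  v4: (1-0.45)·(-2.75,-0.72) + 0.45·(-1.04,-0.29) = (-1.9805,-0.5265)
  v5: (1-0.45)·(0.14,-3.54) + 0.45·(2,-2.44) = (0.9770,-3.0450)
Shoelace sum Σ(x_i·y_{i+1} − x_{i+1}·y_i):
  i=1: 3.9700·3.5755 − 0.2435·1.0850 = +13.9305 (running +13.9305)
  i=2: 0.2435·2.7360 − -2.3375·3.5755 = +9.0239 (running +22.9545)
  i=3: -2.3375·-0.5265 − -1.9805·2.7360 = +6.6493 (running +29.6038)
  i=4: -1.9805·-3.0450 − 0.9770·-0.5265 = +6.5450 (running +36.1488)
  i=5: 0.9770·1.0850 − 3.9700·-3.0450 = +13.1487 (running +49.2975)
Area = |Σ|/2 = |49.2975|/2 = 24.6488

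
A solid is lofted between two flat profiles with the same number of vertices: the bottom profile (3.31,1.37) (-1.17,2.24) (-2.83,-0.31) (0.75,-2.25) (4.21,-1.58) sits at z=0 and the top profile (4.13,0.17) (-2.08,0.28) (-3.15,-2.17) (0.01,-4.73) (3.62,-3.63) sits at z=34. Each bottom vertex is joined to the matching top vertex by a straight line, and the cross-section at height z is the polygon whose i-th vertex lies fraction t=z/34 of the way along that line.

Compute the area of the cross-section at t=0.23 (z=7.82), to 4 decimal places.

Area at t=0.23: 22.2674

Cross-section at t=0.23: each vertex is (1-t)·p0[i] + t·p1[i].
  v1: (1-0.23)·(3.31,1.37) + 0.23·(4.13,0.17) = (3.4986,1.0940)
  v2: (1-0.23)·(-1.17,2.24) + 0.23·(-2.08,0.28) = (-1.3793,1.7892)
  v3: (1-0.23)·(-2.83,-0.31) + 0.23·(-3.15,-2.17) = (-2.9036,-0.7378)
  v4: (1-0.23)·(0.75,-2.25) + 0.23·(0.01,-4.73) = (0.5798,-2.8204)
  v5: (1-0.23)·(4.21,-1.58) + 0.23·(3.62,-3.63) = (4.0743,-2.0515)
Shoelace sum Σ(x_i·y_{i+1} − x_{i+1}·y_i):
  i=1: 3.4986·1.7892 − -1.3793·1.0940 = +7.7686 (running +7.7686)
  i=2: -1.3793·-0.7378 − -2.9036·1.7892 = +6.2128 (running +13.9814)
  i=3: -2.9036·-2.8204 − 0.5798·-0.7378 = +8.6171 (running +22.5985)
  i=4: 0.5798·-2.0515 − 4.0743·-2.8204 = +10.3017 (running +32.9002)
  i=5: 4.0743·1.0940 − 3.4986·-2.0515 = +11.6347 (running +44.5349)
Area = |Σ|/2 = |44.5349|/2 = 22.2674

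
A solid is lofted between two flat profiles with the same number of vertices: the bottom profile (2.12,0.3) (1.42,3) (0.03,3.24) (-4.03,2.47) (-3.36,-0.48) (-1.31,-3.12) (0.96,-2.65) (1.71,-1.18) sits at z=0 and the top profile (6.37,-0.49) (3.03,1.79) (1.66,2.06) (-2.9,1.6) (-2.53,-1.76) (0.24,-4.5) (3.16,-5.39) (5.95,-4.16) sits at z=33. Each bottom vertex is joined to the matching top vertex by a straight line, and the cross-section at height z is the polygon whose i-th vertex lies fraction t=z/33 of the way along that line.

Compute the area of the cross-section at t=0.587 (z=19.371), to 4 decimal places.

Cross-section at t=0.587: each vertex is (1-t)·p0[i] + t·p1[i].
  v1: (1-0.587)·(2.12,0.3) + 0.587·(6.37,-0.49) = (4.6147,-0.1637)
  v2: (1-0.587)·(1.42,3) + 0.587·(3.03,1.79) = (2.3651,2.2897)
  v3: (1-0.587)·(0.03,3.24) + 0.587·(1.66,2.06) = (0.9868,2.5473)
  v4: (1-0.587)·(-4.03,2.47) + 0.587·(-2.9,1.6) = (-3.3667,1.9593)
  v5: (1-0.587)·(-3.36,-0.48) + 0.587·(-2.53,-1.76) = (-2.8728,-1.2314)
  v6: (1-0.587)·(-1.31,-3.12) + 0.587·(0.24,-4.5) = (-0.4002,-3.9301)
  v7: (1-0.587)·(0.96,-2.65) + 0.587·(3.16,-5.39) = (2.2514,-4.2584)
  v8: (1-0.587)·(1.71,-1.18) + 0.587·(5.95,-4.16) = (4.1989,-2.9293)
Shoelace sum Σ(x_i·y_{i+1} − x_{i+1}·y_i):
  i=1: 4.6147·2.2897 − 2.3651·-0.1637 = +10.9538 (running +10.9538)
  i=2: 2.3651·2.5473 − 0.9868·2.2897 = +3.7651 (running +14.7189)
  i=3: 0.9868·1.9593 − -3.3667·2.5473 = +10.5096 (running +25.2284)
  i=4: -3.3667·-1.2314 − -2.8728·1.9593 = +9.7743 (running +35.0027)
  i=5: -2.8728·-3.9301 − -0.4002·-1.2314 = +10.7975 (running +45.8002)
  i=6: -0.4002·-4.2584 − 2.2514·-3.9301 = +10.5521 (running +56.3524)
  i=7: 2.2514·-2.9293 − 4.1989·-4.2584 = +11.2855 (running +67.6379)
  i=8: 4.1989·-0.1637 − 4.6147·-2.9293 = +12.8303 (running +80.4682)
Area = |Σ|/2 = |80.4682|/2 = 40.2341

Area at t=0.587: 40.2341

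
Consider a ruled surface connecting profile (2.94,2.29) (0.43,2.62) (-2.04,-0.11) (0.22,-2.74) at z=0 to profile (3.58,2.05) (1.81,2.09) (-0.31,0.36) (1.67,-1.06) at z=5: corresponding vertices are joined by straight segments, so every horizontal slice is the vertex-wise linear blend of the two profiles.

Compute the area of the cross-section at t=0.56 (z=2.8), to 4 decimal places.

Cross-section at t=0.56: each vertex is (1-t)·p0[i] + t·p1[i].
  v1: (1-0.56)·(2.94,2.29) + 0.56·(3.58,2.05) = (3.2984,2.1556)
  v2: (1-0.56)·(0.43,2.62) + 0.56·(1.81,2.09) = (1.2028,2.3232)
  v3: (1-0.56)·(-2.04,-0.11) + 0.56·(-0.31,0.36) = (-1.0712,0.1532)
  v4: (1-0.56)·(0.22,-2.74) + 0.56·(1.67,-1.06) = (1.0320,-1.7992)
Shoelace sum Σ(x_i·y_{i+1} − x_{i+1}·y_i):
  i=1: 3.2984·2.3232 − 1.2028·2.1556 = +5.0701 (running +5.0701)
  i=2: 1.2028·0.1532 − -1.0712·2.3232 = +2.6729 (running +7.7430)
  i=3: -1.0712·-1.7992 − 1.0320·0.1532 = +1.7692 (running +9.5122)
  i=4: 1.0320·2.1556 − 3.2984·-1.7992 = +8.1591 (running +17.6712)
Area = |Σ|/2 = |17.6712|/2 = 8.8356

Area at t=0.56: 8.8356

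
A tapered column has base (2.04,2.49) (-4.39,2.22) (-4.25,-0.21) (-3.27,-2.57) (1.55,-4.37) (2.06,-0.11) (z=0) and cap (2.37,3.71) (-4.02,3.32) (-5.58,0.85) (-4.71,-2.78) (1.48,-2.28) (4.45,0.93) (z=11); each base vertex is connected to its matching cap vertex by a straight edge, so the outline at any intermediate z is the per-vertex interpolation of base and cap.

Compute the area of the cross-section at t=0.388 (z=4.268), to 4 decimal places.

Cross-section at t=0.388: each vertex is (1-t)·p0[i] + t·p1[i].
  v1: (1-0.388)·(2.04,2.49) + 0.388·(2.37,3.71) = (2.1680,2.9634)
  v2: (1-0.388)·(-4.39,2.22) + 0.388·(-4.02,3.32) = (-4.2464,2.6468)
  v3: (1-0.388)·(-4.25,-0.21) + 0.388·(-5.58,0.85) = (-4.7660,0.2013)
  v4: (1-0.388)·(-3.27,-2.57) + 0.388·(-4.71,-2.78) = (-3.8287,-2.6515)
  v5: (1-0.388)·(1.55,-4.37) + 0.388·(1.48,-2.28) = (1.5228,-3.5591)
  v6: (1-0.388)·(2.06,-0.11) + 0.388·(4.45,0.93) = (2.9873,0.2935)
Shoelace sum Σ(x_i·y_{i+1} − x_{i+1}·y_i):
  i=1: 2.1680·2.6468 − -4.2464·2.9634 = +18.3221 (running +18.3221)
  i=2: -4.2464·0.2013 − -4.7660·2.6468 = +11.7600 (running +30.0821)
  i=3: -4.7660·-2.6515 − -3.8287·0.2013 = +13.4077 (running +43.4898)
  i=4: -3.8287·-3.5591 − 1.5228·-2.6515 = +17.6645 (running +61.1543)
  i=5: 1.5228·0.2935 − 2.9873·-3.5591 = +11.0791 (running +72.2334)
  i=6: 2.9873·2.9634 − 2.1680·0.2935 = +8.2161 (running +80.4496)
Area = |Σ|/2 = |80.4496|/2 = 40.2248

Area at t=0.388: 40.2248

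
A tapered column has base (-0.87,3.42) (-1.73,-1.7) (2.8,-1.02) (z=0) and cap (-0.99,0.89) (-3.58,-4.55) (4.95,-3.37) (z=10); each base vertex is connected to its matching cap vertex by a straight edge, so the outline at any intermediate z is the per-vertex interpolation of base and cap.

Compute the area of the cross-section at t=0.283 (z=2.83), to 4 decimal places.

Area at t=0.283: 14.1968

Cross-section at t=0.283: each vertex is (1-t)·p0[i] + t·p1[i].
  v1: (1-0.283)·(-0.87,3.42) + 0.283·(-0.99,0.89) = (-0.9040,2.7040)
  v2: (1-0.283)·(-1.73,-1.7) + 0.283·(-3.58,-4.55) = (-2.2536,-2.5065)
  v3: (1-0.283)·(2.8,-1.02) + 0.283·(4.95,-3.37) = (3.4085,-1.6850)
Shoelace sum Σ(x_i·y_{i+1} − x_{i+1}·y_i):
  i=1: -0.9040·-2.5065 − -2.2536·2.7040 = +8.3594 (running +8.3594)
  i=2: -2.2536·-1.6850 − 3.4085·-2.5065 = +12.3408 (running +20.7002)
  i=3: 3.4085·2.7040 − -0.9040·-1.6850 = +7.6933 (running +28.3935)
Area = |Σ|/2 = |28.3935|/2 = 14.1968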